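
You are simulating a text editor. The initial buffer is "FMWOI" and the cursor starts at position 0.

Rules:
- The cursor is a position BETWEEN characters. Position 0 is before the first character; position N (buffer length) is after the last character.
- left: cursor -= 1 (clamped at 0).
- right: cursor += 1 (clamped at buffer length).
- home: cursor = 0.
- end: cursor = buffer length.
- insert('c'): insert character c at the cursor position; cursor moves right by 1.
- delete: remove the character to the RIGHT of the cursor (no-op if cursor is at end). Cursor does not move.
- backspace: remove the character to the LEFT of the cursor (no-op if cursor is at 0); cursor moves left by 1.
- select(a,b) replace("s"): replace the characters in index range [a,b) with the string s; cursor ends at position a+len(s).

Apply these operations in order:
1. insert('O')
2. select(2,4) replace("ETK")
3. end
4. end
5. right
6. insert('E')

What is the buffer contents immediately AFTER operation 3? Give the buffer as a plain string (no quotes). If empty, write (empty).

Answer: OFETKOI

Derivation:
After op 1 (insert('O')): buf='OFMWOI' cursor=1
After op 2 (select(2,4) replace("ETK")): buf='OFETKOI' cursor=5
After op 3 (end): buf='OFETKOI' cursor=7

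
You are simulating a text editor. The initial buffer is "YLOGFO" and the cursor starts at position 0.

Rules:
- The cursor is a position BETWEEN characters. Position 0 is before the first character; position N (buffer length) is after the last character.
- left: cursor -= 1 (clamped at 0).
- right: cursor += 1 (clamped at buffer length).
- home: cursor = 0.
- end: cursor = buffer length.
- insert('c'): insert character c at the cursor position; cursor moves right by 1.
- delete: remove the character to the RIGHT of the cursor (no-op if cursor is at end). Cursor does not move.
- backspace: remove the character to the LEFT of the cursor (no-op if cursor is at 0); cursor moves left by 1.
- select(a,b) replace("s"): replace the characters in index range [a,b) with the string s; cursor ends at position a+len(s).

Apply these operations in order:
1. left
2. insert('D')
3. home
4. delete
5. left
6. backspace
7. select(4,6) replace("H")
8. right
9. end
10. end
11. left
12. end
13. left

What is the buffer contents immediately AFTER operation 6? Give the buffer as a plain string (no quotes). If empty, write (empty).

After op 1 (left): buf='YLOGFO' cursor=0
After op 2 (insert('D')): buf='DYLOGFO' cursor=1
After op 3 (home): buf='DYLOGFO' cursor=0
After op 4 (delete): buf='YLOGFO' cursor=0
After op 5 (left): buf='YLOGFO' cursor=0
After op 6 (backspace): buf='YLOGFO' cursor=0

Answer: YLOGFO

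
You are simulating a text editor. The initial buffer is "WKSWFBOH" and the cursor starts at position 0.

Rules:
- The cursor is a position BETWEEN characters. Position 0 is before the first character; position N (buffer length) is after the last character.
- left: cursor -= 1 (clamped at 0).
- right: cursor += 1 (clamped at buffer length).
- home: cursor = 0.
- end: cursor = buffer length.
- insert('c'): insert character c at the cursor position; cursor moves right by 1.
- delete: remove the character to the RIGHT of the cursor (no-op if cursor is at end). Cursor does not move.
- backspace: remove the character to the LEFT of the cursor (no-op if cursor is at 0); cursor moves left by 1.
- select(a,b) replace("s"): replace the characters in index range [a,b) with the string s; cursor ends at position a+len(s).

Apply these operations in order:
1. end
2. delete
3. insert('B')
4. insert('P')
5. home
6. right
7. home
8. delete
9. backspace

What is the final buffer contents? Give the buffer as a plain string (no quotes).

Answer: KSWFBOHBP

Derivation:
After op 1 (end): buf='WKSWFBOH' cursor=8
After op 2 (delete): buf='WKSWFBOH' cursor=8
After op 3 (insert('B')): buf='WKSWFBOHB' cursor=9
After op 4 (insert('P')): buf='WKSWFBOHBP' cursor=10
After op 5 (home): buf='WKSWFBOHBP' cursor=0
After op 6 (right): buf='WKSWFBOHBP' cursor=1
After op 7 (home): buf='WKSWFBOHBP' cursor=0
After op 8 (delete): buf='KSWFBOHBP' cursor=0
After op 9 (backspace): buf='KSWFBOHBP' cursor=0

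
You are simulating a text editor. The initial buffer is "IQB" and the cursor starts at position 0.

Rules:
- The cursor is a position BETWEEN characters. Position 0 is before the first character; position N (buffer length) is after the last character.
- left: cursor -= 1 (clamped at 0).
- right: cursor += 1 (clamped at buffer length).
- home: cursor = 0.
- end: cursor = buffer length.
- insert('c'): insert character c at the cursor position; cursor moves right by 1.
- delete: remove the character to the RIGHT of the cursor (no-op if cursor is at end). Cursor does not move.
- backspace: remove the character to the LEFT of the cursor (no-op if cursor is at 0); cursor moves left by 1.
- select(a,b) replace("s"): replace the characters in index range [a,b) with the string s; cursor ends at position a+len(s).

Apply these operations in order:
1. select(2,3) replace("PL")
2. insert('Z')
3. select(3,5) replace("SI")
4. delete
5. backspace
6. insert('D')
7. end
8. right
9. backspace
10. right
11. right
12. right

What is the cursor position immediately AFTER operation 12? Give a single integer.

Answer: 4

Derivation:
After op 1 (select(2,3) replace("PL")): buf='IQPL' cursor=4
After op 2 (insert('Z')): buf='IQPLZ' cursor=5
After op 3 (select(3,5) replace("SI")): buf='IQPSI' cursor=5
After op 4 (delete): buf='IQPSI' cursor=5
After op 5 (backspace): buf='IQPS' cursor=4
After op 6 (insert('D')): buf='IQPSD' cursor=5
After op 7 (end): buf='IQPSD' cursor=5
After op 8 (right): buf='IQPSD' cursor=5
After op 9 (backspace): buf='IQPS' cursor=4
After op 10 (right): buf='IQPS' cursor=4
After op 11 (right): buf='IQPS' cursor=4
After op 12 (right): buf='IQPS' cursor=4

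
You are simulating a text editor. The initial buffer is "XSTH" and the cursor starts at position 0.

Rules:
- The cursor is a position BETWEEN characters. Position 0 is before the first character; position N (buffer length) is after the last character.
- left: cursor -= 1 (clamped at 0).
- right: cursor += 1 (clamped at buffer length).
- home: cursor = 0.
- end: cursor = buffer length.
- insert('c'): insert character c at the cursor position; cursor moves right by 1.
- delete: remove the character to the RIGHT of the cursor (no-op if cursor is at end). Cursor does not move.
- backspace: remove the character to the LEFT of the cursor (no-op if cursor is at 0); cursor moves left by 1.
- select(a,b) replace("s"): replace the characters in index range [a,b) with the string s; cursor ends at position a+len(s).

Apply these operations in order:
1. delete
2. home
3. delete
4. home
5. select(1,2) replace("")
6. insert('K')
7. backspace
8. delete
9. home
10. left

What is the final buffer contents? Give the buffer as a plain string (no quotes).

After op 1 (delete): buf='STH' cursor=0
After op 2 (home): buf='STH' cursor=0
After op 3 (delete): buf='TH' cursor=0
After op 4 (home): buf='TH' cursor=0
After op 5 (select(1,2) replace("")): buf='T' cursor=1
After op 6 (insert('K')): buf='TK' cursor=2
After op 7 (backspace): buf='T' cursor=1
After op 8 (delete): buf='T' cursor=1
After op 9 (home): buf='T' cursor=0
After op 10 (left): buf='T' cursor=0

Answer: T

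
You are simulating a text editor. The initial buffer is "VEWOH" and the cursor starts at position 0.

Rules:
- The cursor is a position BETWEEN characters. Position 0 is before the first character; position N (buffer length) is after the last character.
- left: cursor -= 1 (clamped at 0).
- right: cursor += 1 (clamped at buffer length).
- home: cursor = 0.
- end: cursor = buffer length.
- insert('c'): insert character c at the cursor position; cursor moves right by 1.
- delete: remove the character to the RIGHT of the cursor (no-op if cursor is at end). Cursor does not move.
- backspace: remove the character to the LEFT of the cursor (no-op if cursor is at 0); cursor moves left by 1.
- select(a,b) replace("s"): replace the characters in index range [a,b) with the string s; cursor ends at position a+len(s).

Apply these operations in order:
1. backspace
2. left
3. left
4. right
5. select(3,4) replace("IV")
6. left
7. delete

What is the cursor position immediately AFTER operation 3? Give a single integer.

Answer: 0

Derivation:
After op 1 (backspace): buf='VEWOH' cursor=0
After op 2 (left): buf='VEWOH' cursor=0
After op 3 (left): buf='VEWOH' cursor=0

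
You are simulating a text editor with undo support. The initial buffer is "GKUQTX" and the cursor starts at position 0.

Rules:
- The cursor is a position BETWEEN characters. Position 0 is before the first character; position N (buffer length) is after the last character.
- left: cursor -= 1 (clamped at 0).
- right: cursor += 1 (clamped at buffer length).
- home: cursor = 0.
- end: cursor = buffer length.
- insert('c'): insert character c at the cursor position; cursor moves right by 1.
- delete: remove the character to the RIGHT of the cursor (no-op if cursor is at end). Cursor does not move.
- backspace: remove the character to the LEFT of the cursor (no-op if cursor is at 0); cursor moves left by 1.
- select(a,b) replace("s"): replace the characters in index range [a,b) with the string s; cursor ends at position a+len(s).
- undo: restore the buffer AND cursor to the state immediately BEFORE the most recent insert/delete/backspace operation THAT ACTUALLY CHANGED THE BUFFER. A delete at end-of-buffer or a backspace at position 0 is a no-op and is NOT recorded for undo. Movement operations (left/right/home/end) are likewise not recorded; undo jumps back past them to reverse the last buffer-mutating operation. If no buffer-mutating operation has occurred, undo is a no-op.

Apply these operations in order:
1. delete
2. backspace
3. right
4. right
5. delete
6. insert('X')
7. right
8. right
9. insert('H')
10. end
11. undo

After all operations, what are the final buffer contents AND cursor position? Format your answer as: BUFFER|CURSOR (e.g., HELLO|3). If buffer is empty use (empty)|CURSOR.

Answer: KUXTX|5

Derivation:
After op 1 (delete): buf='KUQTX' cursor=0
After op 2 (backspace): buf='KUQTX' cursor=0
After op 3 (right): buf='KUQTX' cursor=1
After op 4 (right): buf='KUQTX' cursor=2
After op 5 (delete): buf='KUTX' cursor=2
After op 6 (insert('X')): buf='KUXTX' cursor=3
After op 7 (right): buf='KUXTX' cursor=4
After op 8 (right): buf='KUXTX' cursor=5
After op 9 (insert('H')): buf='KUXTXH' cursor=6
After op 10 (end): buf='KUXTXH' cursor=6
After op 11 (undo): buf='KUXTX' cursor=5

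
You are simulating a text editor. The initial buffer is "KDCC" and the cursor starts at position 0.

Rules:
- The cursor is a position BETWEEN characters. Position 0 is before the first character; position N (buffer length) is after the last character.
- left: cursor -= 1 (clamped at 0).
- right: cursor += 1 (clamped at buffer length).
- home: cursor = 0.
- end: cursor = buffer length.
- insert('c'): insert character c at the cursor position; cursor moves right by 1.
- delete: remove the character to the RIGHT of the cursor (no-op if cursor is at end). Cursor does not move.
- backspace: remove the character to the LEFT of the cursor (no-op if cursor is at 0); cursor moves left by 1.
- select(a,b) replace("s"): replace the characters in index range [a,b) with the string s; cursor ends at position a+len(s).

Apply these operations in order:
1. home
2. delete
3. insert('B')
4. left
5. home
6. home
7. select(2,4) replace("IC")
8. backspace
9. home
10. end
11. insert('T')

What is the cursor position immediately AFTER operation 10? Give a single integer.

Answer: 3

Derivation:
After op 1 (home): buf='KDCC' cursor=0
After op 2 (delete): buf='DCC' cursor=0
After op 3 (insert('B')): buf='BDCC' cursor=1
After op 4 (left): buf='BDCC' cursor=0
After op 5 (home): buf='BDCC' cursor=0
After op 6 (home): buf='BDCC' cursor=0
After op 7 (select(2,4) replace("IC")): buf='BDIC' cursor=4
After op 8 (backspace): buf='BDI' cursor=3
After op 9 (home): buf='BDI' cursor=0
After op 10 (end): buf='BDI' cursor=3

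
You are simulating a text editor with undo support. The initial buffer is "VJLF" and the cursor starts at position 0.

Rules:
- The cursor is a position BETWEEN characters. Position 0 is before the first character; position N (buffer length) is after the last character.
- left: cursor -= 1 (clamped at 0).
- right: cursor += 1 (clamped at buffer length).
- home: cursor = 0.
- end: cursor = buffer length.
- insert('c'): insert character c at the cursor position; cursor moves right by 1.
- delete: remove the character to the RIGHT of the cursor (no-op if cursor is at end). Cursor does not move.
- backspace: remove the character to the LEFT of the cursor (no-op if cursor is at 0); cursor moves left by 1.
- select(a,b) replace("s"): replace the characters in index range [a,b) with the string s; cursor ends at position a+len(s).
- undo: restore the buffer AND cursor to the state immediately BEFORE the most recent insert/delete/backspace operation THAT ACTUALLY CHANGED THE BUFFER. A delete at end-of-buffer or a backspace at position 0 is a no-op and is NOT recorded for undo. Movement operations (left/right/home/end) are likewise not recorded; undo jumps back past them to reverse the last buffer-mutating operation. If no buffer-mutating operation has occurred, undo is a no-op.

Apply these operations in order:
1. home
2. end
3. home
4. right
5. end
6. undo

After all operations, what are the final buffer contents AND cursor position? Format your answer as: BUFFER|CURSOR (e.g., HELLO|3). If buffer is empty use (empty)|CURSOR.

After op 1 (home): buf='VJLF' cursor=0
After op 2 (end): buf='VJLF' cursor=4
After op 3 (home): buf='VJLF' cursor=0
After op 4 (right): buf='VJLF' cursor=1
After op 5 (end): buf='VJLF' cursor=4
After op 6 (undo): buf='VJLF' cursor=4

Answer: VJLF|4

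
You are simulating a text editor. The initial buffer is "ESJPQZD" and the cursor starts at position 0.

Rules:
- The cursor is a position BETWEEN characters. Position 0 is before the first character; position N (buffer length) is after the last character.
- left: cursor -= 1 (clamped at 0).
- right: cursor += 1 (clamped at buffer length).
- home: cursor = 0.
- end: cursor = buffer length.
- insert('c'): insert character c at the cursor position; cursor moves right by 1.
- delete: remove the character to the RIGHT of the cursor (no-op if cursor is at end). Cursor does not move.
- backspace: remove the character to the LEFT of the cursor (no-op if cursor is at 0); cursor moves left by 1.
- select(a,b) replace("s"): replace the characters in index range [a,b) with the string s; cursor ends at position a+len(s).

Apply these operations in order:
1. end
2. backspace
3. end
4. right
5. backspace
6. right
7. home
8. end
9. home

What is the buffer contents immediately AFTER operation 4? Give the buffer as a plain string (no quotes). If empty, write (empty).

After op 1 (end): buf='ESJPQZD' cursor=7
After op 2 (backspace): buf='ESJPQZ' cursor=6
After op 3 (end): buf='ESJPQZ' cursor=6
After op 4 (right): buf='ESJPQZ' cursor=6

Answer: ESJPQZ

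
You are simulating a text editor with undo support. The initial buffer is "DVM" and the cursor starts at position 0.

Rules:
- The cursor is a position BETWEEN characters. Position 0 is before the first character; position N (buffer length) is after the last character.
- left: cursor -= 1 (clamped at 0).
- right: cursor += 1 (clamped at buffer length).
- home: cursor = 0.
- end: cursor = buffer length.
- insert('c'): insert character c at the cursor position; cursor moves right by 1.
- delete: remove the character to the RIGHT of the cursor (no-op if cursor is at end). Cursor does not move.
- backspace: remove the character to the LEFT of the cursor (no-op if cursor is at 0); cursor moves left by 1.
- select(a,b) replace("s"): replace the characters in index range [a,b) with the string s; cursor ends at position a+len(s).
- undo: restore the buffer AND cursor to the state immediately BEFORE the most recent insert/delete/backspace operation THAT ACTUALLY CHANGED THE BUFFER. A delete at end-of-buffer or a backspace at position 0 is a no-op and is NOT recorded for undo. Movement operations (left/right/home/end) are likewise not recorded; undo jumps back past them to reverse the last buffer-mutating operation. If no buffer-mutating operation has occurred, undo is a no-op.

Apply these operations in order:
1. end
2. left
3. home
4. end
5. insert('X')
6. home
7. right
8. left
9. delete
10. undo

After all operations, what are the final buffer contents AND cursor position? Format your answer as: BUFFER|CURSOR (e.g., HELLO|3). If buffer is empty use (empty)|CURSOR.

After op 1 (end): buf='DVM' cursor=3
After op 2 (left): buf='DVM' cursor=2
After op 3 (home): buf='DVM' cursor=0
After op 4 (end): buf='DVM' cursor=3
After op 5 (insert('X')): buf='DVMX' cursor=4
After op 6 (home): buf='DVMX' cursor=0
After op 7 (right): buf='DVMX' cursor=1
After op 8 (left): buf='DVMX' cursor=0
After op 9 (delete): buf='VMX' cursor=0
After op 10 (undo): buf='DVMX' cursor=0

Answer: DVMX|0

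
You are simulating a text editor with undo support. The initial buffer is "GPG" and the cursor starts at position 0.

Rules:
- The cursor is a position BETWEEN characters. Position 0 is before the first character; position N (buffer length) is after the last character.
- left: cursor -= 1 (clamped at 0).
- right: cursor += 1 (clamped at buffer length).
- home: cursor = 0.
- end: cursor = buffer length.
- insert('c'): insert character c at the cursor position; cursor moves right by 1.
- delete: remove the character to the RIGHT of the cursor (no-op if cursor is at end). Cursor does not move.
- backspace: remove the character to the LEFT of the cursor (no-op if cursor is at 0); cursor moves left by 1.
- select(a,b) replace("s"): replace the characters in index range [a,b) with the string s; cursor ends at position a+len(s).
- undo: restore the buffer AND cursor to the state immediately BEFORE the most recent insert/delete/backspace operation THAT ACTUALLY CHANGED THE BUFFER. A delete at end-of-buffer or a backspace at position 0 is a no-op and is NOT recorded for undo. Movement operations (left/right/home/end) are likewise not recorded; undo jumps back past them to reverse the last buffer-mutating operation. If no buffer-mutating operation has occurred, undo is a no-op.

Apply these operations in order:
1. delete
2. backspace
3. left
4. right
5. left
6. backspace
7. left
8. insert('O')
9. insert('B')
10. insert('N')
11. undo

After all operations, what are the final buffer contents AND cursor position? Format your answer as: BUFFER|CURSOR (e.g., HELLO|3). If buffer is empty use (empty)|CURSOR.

After op 1 (delete): buf='PG' cursor=0
After op 2 (backspace): buf='PG' cursor=0
After op 3 (left): buf='PG' cursor=0
After op 4 (right): buf='PG' cursor=1
After op 5 (left): buf='PG' cursor=0
After op 6 (backspace): buf='PG' cursor=0
After op 7 (left): buf='PG' cursor=0
After op 8 (insert('O')): buf='OPG' cursor=1
After op 9 (insert('B')): buf='OBPG' cursor=2
After op 10 (insert('N')): buf='OBNPG' cursor=3
After op 11 (undo): buf='OBPG' cursor=2

Answer: OBPG|2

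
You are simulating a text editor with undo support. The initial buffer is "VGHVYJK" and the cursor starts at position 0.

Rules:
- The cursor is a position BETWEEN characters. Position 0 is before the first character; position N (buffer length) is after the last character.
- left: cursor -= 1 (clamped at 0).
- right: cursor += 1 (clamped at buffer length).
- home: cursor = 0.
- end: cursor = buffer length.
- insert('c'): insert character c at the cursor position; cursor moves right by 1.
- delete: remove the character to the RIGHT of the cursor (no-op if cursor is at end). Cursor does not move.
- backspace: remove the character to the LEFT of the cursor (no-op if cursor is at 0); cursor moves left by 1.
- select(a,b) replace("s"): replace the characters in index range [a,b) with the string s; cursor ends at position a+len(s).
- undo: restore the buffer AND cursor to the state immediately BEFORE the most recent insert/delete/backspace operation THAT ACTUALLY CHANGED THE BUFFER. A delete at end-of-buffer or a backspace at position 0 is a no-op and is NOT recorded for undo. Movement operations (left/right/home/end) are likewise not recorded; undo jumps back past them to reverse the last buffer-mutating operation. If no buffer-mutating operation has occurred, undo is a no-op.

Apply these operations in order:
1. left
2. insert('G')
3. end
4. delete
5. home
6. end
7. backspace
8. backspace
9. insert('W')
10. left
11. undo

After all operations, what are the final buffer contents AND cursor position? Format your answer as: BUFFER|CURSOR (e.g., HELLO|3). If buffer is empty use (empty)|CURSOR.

Answer: GVGHVY|6

Derivation:
After op 1 (left): buf='VGHVYJK' cursor=0
After op 2 (insert('G')): buf='GVGHVYJK' cursor=1
After op 3 (end): buf='GVGHVYJK' cursor=8
After op 4 (delete): buf='GVGHVYJK' cursor=8
After op 5 (home): buf='GVGHVYJK' cursor=0
After op 6 (end): buf='GVGHVYJK' cursor=8
After op 7 (backspace): buf='GVGHVYJ' cursor=7
After op 8 (backspace): buf='GVGHVY' cursor=6
After op 9 (insert('W')): buf='GVGHVYW' cursor=7
After op 10 (left): buf='GVGHVYW' cursor=6
After op 11 (undo): buf='GVGHVY' cursor=6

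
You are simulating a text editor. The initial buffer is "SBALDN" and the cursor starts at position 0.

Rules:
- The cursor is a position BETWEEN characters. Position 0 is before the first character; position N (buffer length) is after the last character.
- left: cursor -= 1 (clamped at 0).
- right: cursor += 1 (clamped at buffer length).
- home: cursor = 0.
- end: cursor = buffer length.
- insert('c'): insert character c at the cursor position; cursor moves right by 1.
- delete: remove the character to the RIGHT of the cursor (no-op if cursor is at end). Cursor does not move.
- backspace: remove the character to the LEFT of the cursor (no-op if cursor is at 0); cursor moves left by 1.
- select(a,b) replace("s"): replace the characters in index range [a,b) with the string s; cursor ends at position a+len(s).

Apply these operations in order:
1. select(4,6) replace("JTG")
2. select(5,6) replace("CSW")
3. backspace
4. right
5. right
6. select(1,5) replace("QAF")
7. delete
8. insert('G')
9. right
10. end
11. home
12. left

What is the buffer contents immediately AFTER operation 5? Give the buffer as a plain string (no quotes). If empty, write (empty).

Answer: SBALJCSG

Derivation:
After op 1 (select(4,6) replace("JTG")): buf='SBALJTG' cursor=7
After op 2 (select(5,6) replace("CSW")): buf='SBALJCSWG' cursor=8
After op 3 (backspace): buf='SBALJCSG' cursor=7
After op 4 (right): buf='SBALJCSG' cursor=8
After op 5 (right): buf='SBALJCSG' cursor=8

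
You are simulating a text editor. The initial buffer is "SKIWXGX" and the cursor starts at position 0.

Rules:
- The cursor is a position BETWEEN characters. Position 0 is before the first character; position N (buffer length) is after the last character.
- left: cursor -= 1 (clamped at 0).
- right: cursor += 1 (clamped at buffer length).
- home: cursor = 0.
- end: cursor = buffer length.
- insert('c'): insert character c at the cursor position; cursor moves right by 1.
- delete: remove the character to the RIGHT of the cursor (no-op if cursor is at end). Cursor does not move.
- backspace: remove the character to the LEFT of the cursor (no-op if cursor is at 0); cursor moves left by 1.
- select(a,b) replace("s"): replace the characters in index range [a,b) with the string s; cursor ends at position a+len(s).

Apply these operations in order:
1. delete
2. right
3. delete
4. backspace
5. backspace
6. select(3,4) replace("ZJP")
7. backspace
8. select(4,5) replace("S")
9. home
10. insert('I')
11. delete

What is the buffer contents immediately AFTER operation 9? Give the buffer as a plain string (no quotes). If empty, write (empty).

After op 1 (delete): buf='KIWXGX' cursor=0
After op 2 (right): buf='KIWXGX' cursor=1
After op 3 (delete): buf='KWXGX' cursor=1
After op 4 (backspace): buf='WXGX' cursor=0
After op 5 (backspace): buf='WXGX' cursor=0
After op 6 (select(3,4) replace("ZJP")): buf='WXGZJP' cursor=6
After op 7 (backspace): buf='WXGZJ' cursor=5
After op 8 (select(4,5) replace("S")): buf='WXGZS' cursor=5
After op 9 (home): buf='WXGZS' cursor=0

Answer: WXGZS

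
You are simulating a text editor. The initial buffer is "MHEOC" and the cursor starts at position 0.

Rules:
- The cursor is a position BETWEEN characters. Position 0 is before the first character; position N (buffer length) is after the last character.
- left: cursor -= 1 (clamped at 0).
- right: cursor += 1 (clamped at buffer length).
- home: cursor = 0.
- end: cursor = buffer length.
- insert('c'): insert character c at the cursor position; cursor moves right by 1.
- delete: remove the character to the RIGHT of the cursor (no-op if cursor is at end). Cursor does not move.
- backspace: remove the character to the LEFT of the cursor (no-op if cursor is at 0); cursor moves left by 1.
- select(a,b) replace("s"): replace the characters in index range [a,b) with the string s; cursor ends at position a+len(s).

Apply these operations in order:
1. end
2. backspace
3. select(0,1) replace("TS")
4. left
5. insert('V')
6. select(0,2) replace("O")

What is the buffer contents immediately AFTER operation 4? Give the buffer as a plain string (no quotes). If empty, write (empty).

Answer: TSHEO

Derivation:
After op 1 (end): buf='MHEOC' cursor=5
After op 2 (backspace): buf='MHEO' cursor=4
After op 3 (select(0,1) replace("TS")): buf='TSHEO' cursor=2
After op 4 (left): buf='TSHEO' cursor=1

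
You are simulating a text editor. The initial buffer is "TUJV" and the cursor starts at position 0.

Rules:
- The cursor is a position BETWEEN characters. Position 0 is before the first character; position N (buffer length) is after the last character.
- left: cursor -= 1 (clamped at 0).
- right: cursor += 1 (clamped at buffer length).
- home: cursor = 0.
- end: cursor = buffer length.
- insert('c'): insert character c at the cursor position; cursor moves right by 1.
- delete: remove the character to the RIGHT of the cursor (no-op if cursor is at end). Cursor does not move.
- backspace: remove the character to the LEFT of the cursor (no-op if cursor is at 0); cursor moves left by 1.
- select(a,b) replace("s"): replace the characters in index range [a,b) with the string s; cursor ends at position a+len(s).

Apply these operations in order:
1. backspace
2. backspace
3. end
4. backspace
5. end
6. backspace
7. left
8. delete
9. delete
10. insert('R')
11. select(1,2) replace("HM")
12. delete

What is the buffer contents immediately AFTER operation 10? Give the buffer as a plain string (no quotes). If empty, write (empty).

After op 1 (backspace): buf='TUJV' cursor=0
After op 2 (backspace): buf='TUJV' cursor=0
After op 3 (end): buf='TUJV' cursor=4
After op 4 (backspace): buf='TUJ' cursor=3
After op 5 (end): buf='TUJ' cursor=3
After op 6 (backspace): buf='TU' cursor=2
After op 7 (left): buf='TU' cursor=1
After op 8 (delete): buf='T' cursor=1
After op 9 (delete): buf='T' cursor=1
After op 10 (insert('R')): buf='TR' cursor=2

Answer: TR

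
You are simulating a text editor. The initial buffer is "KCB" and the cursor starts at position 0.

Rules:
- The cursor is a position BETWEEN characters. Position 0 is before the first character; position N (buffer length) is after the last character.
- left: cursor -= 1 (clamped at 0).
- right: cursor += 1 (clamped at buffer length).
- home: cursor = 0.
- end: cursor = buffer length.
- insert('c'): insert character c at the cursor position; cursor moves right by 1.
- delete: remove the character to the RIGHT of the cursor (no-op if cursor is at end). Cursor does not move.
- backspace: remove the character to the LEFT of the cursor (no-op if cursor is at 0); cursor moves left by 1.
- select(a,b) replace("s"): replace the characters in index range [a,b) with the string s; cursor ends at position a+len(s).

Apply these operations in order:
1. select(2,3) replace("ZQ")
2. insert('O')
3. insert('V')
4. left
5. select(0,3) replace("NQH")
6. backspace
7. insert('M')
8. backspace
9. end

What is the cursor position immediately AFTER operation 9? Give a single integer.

After op 1 (select(2,3) replace("ZQ")): buf='KCZQ' cursor=4
After op 2 (insert('O')): buf='KCZQO' cursor=5
After op 3 (insert('V')): buf='KCZQOV' cursor=6
After op 4 (left): buf='KCZQOV' cursor=5
After op 5 (select(0,3) replace("NQH")): buf='NQHQOV' cursor=3
After op 6 (backspace): buf='NQQOV' cursor=2
After op 7 (insert('M')): buf='NQMQOV' cursor=3
After op 8 (backspace): buf='NQQOV' cursor=2
After op 9 (end): buf='NQQOV' cursor=5

Answer: 5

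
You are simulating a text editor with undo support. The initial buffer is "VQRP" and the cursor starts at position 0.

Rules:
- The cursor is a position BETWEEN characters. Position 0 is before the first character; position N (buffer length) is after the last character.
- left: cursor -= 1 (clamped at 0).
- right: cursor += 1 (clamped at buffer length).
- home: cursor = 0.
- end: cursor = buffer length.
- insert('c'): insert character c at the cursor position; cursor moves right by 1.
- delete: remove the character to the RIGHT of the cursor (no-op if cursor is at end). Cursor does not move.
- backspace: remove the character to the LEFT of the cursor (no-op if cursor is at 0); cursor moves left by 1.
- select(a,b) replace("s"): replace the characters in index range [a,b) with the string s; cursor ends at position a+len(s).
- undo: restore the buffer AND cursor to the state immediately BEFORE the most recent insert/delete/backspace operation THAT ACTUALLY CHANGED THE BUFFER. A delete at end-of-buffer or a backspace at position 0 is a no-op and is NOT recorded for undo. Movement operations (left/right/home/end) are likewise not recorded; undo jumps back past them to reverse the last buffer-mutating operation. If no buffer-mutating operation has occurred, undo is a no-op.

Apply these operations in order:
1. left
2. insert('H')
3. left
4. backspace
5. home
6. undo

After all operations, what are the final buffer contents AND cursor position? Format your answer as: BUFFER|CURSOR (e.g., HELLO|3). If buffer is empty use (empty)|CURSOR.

After op 1 (left): buf='VQRP' cursor=0
After op 2 (insert('H')): buf='HVQRP' cursor=1
After op 3 (left): buf='HVQRP' cursor=0
After op 4 (backspace): buf='HVQRP' cursor=0
After op 5 (home): buf='HVQRP' cursor=0
After op 6 (undo): buf='VQRP' cursor=0

Answer: VQRP|0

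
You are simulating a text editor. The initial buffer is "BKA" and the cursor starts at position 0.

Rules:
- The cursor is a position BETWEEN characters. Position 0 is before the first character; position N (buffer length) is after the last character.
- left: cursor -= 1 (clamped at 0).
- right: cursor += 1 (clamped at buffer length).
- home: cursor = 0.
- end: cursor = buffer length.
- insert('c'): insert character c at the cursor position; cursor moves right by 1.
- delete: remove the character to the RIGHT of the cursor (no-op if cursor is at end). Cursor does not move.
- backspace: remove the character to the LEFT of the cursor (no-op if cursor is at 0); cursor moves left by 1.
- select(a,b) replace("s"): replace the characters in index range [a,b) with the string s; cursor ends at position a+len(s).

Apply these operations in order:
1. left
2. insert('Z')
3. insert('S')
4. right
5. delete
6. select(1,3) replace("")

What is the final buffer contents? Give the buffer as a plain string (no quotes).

After op 1 (left): buf='BKA' cursor=0
After op 2 (insert('Z')): buf='ZBKA' cursor=1
After op 3 (insert('S')): buf='ZSBKA' cursor=2
After op 4 (right): buf='ZSBKA' cursor=3
After op 5 (delete): buf='ZSBA' cursor=3
After op 6 (select(1,3) replace("")): buf='ZA' cursor=1

Answer: ZA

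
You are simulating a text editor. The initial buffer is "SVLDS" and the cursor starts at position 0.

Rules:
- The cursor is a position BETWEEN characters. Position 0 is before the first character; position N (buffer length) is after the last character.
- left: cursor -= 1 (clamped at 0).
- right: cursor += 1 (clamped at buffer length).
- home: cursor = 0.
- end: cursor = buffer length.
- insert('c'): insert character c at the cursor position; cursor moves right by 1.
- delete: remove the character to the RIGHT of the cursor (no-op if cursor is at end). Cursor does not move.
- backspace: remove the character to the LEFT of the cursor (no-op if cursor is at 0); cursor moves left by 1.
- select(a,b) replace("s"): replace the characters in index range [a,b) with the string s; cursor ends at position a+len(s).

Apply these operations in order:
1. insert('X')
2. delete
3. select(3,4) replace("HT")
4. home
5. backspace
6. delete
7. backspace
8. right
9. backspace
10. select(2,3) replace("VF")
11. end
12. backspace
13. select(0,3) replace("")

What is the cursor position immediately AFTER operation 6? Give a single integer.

Answer: 0

Derivation:
After op 1 (insert('X')): buf='XSVLDS' cursor=1
After op 2 (delete): buf='XVLDS' cursor=1
After op 3 (select(3,4) replace("HT")): buf='XVLHTS' cursor=5
After op 4 (home): buf='XVLHTS' cursor=0
After op 5 (backspace): buf='XVLHTS' cursor=0
After op 6 (delete): buf='VLHTS' cursor=0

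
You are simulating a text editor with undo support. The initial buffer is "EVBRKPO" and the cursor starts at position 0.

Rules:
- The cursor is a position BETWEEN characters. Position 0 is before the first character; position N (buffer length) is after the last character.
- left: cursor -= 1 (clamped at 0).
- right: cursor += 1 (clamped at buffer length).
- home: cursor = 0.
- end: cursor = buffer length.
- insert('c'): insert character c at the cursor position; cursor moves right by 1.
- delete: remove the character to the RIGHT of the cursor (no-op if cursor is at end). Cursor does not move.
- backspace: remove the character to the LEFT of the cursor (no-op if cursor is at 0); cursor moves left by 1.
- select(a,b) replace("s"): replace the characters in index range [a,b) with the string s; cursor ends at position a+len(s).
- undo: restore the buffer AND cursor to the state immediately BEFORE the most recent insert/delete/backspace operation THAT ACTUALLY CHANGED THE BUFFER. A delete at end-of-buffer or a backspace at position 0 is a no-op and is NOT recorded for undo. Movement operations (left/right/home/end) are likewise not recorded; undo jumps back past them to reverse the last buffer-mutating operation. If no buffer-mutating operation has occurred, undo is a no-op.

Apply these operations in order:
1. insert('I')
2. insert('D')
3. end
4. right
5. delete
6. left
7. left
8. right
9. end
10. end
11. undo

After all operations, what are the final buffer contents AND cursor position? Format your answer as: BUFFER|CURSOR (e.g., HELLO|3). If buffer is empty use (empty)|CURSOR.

After op 1 (insert('I')): buf='IEVBRKPO' cursor=1
After op 2 (insert('D')): buf='IDEVBRKPO' cursor=2
After op 3 (end): buf='IDEVBRKPO' cursor=9
After op 4 (right): buf='IDEVBRKPO' cursor=9
After op 5 (delete): buf='IDEVBRKPO' cursor=9
After op 6 (left): buf='IDEVBRKPO' cursor=8
After op 7 (left): buf='IDEVBRKPO' cursor=7
After op 8 (right): buf='IDEVBRKPO' cursor=8
After op 9 (end): buf='IDEVBRKPO' cursor=9
After op 10 (end): buf='IDEVBRKPO' cursor=9
After op 11 (undo): buf='IEVBRKPO' cursor=1

Answer: IEVBRKPO|1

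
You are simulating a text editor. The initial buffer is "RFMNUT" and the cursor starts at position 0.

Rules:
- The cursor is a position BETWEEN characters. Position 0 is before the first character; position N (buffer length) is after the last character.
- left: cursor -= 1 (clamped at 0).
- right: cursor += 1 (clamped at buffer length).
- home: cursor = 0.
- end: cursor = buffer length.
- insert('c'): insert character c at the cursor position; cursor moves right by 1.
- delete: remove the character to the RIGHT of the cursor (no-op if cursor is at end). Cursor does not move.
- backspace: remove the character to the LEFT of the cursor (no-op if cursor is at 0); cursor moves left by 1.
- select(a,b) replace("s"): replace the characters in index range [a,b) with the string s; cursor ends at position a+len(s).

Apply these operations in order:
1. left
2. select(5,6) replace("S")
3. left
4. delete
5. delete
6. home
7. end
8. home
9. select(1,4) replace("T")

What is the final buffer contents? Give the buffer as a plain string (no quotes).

Answer: RTU

Derivation:
After op 1 (left): buf='RFMNUT' cursor=0
After op 2 (select(5,6) replace("S")): buf='RFMNUS' cursor=6
After op 3 (left): buf='RFMNUS' cursor=5
After op 4 (delete): buf='RFMNU' cursor=5
After op 5 (delete): buf='RFMNU' cursor=5
After op 6 (home): buf='RFMNU' cursor=0
After op 7 (end): buf='RFMNU' cursor=5
After op 8 (home): buf='RFMNU' cursor=0
After op 9 (select(1,4) replace("T")): buf='RTU' cursor=2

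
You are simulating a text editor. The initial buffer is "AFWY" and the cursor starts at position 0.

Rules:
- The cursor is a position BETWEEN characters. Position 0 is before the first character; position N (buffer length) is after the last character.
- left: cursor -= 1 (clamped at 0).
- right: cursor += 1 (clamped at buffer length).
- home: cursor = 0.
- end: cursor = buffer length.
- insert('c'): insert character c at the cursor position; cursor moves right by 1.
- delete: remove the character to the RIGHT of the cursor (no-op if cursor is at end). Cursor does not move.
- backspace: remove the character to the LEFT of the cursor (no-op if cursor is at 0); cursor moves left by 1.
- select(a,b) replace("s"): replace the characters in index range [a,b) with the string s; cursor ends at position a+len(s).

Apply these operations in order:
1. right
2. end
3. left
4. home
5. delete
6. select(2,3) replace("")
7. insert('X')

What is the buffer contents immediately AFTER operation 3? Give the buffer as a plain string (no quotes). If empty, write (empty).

After op 1 (right): buf='AFWY' cursor=1
After op 2 (end): buf='AFWY' cursor=4
After op 3 (left): buf='AFWY' cursor=3

Answer: AFWY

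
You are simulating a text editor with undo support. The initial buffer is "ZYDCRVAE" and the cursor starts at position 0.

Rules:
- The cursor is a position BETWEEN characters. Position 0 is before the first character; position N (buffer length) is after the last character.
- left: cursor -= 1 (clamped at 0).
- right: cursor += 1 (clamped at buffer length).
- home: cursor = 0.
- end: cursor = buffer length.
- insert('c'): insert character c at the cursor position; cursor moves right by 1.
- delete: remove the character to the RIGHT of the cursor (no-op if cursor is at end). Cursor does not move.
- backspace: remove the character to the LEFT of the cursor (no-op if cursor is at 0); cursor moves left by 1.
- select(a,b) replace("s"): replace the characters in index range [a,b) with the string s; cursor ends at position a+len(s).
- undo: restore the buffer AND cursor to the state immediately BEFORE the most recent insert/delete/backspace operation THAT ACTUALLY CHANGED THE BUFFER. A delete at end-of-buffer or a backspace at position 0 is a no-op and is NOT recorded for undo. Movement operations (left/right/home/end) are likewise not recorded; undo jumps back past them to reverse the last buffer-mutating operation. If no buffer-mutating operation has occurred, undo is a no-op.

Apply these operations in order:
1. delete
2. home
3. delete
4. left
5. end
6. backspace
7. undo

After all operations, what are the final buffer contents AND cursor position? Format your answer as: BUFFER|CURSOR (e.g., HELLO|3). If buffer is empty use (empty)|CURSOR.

After op 1 (delete): buf='YDCRVAE' cursor=0
After op 2 (home): buf='YDCRVAE' cursor=0
After op 3 (delete): buf='DCRVAE' cursor=0
After op 4 (left): buf='DCRVAE' cursor=0
After op 5 (end): buf='DCRVAE' cursor=6
After op 6 (backspace): buf='DCRVA' cursor=5
After op 7 (undo): buf='DCRVAE' cursor=6

Answer: DCRVAE|6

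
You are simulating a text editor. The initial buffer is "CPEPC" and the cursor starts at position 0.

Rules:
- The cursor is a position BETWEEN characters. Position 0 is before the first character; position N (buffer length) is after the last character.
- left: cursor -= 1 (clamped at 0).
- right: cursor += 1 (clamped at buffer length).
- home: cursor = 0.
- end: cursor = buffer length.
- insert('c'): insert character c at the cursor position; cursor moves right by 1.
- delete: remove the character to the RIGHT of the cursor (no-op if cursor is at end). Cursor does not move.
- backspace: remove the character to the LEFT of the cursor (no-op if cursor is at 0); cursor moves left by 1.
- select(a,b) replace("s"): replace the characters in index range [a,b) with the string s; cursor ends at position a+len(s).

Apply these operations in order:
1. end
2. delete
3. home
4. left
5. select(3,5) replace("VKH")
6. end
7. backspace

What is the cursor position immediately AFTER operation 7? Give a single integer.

Answer: 5

Derivation:
After op 1 (end): buf='CPEPC' cursor=5
After op 2 (delete): buf='CPEPC' cursor=5
After op 3 (home): buf='CPEPC' cursor=0
After op 4 (left): buf='CPEPC' cursor=0
After op 5 (select(3,5) replace("VKH")): buf='CPEVKH' cursor=6
After op 6 (end): buf='CPEVKH' cursor=6
After op 7 (backspace): buf='CPEVK' cursor=5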